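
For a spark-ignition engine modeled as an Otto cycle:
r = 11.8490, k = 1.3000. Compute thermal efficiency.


r^(k-1) = 2.0994
eta = 1 - 1/2.0994 = 0.5237 = 52.3684%

52.3684%


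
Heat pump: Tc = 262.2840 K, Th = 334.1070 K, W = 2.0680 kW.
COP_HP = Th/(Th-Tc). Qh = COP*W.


COP = 334.1070 / 71.8230 = 4.6518
Qh = 4.6518 * 2.0680 = 9.6199 kW

COP = 4.6518, Qh = 9.6199 kW


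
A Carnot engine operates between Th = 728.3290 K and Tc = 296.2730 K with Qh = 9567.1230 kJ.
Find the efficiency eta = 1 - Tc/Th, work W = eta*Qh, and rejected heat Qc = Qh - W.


eta = 1 - 296.2730/728.3290 = 0.5932
W = 0.5932 * 9567.1230 = 5675.3650 kJ
Qc = 9567.1230 - 5675.3650 = 3891.7580 kJ

eta = 59.3215%, W = 5675.3650 kJ, Qc = 3891.7580 kJ


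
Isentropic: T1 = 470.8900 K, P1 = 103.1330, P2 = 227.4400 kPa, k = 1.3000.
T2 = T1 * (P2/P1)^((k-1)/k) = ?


(k-1)/k = 0.2308
(P2/P1)^exp = 1.2002
T2 = 470.8900 * 1.2002 = 565.1732 K

565.1732 K


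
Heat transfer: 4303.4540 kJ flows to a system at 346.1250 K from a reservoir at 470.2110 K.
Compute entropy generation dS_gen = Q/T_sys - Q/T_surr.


dS_sys = 4303.4540/346.1250 = 12.4332 kJ/K
dS_surr = -4303.4540/470.2110 = -9.1522 kJ/K
dS_gen = 12.4332 - 9.1522 = 3.2811 kJ/K (irreversible)

dS_gen = 3.2811 kJ/K, irreversible


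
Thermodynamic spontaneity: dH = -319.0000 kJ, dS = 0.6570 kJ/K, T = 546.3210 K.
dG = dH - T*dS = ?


T*dS = 546.3210 * 0.6570 = 358.9329 kJ
dG = -319.0000 - 358.9329 = -677.9329 kJ (spontaneous)

dG = -677.9329 kJ, spontaneous


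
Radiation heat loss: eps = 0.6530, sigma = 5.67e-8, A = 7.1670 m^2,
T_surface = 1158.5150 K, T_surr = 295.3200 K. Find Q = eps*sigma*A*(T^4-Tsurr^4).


T^4 = 1.8014e+12
Tsurr^4 = 7.6063e+09
Q = 0.6530 * 5.67e-8 * 7.1670 * 1.7938e+12 = 475995.2504 W

475995.2504 W


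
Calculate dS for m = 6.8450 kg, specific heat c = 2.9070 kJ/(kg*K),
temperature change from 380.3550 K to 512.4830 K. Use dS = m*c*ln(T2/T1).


T2/T1 = 1.3474
ln(T2/T1) = 0.2982
dS = 6.8450 * 2.9070 * 0.2982 = 5.9330 kJ/K

5.9330 kJ/K


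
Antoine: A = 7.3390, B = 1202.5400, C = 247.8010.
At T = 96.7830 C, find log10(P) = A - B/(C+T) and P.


C+T = 344.5840
B/(C+T) = 3.4898
log10(P) = 7.3390 - 3.4898 = 3.8492
P = 10^3.8492 = 7065.9211 mmHg

7065.9211 mmHg


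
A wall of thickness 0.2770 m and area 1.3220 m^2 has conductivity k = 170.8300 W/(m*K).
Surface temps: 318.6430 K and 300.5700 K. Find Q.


dT = 18.0730 K
Q = 170.8300 * 1.3220 * 18.0730 / 0.2770 = 14734.8621 W

14734.8621 W


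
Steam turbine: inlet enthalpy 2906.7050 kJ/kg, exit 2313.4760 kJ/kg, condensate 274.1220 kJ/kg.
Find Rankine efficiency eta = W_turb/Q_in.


W = 593.2290 kJ/kg
Q_in = 2632.5830 kJ/kg
eta = 0.2253 = 22.5341%

eta = 22.5341%


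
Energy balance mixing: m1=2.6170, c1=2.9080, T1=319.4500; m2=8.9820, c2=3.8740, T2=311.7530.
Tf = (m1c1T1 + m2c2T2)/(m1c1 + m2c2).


num = 13278.9308
den = 42.4065
Tf = 313.1343 K

313.1343 K


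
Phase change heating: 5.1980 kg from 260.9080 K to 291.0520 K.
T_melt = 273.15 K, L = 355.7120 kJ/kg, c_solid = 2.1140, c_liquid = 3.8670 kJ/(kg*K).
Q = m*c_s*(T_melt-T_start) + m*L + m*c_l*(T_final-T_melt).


Q1 (sensible, solid) = 5.1980 * 2.1140 * 12.2420 = 134.5221 kJ
Q2 (latent) = 5.1980 * 355.7120 = 1848.9910 kJ
Q3 (sensible, liquid) = 5.1980 * 3.8670 * 17.9020 = 359.8421 kJ
Q_total = 2343.3552 kJ

2343.3552 kJ


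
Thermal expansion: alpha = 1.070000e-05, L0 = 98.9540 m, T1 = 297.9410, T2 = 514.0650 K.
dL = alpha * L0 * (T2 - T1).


dT = 216.1240 K
dL = 1.070000e-05 * 98.9540 * 216.1240 = 0.228834 m
L_final = 99.182834 m

dL = 0.228834 m


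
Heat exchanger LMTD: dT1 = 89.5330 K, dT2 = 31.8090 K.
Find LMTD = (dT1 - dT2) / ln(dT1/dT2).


dT1/dT2 = 2.8147
ln(dT1/dT2) = 1.0349
LMTD = 57.7240 / 1.0349 = 55.7796 K

55.7796 K


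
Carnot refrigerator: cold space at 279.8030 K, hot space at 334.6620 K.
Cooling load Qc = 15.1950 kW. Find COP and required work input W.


COP = 279.8030 / 54.8590 = 5.1004
W = 15.1950 / 5.1004 = 2.9792 kW

COP = 5.1004, W = 2.9792 kW


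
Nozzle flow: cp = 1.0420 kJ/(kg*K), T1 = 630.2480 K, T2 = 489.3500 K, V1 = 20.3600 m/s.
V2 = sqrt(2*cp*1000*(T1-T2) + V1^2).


dT = 140.8980 K
2*cp*1000*dT = 293631.4320
V1^2 = 414.5296
V2 = sqrt(294045.9616) = 542.2600 m/s

542.2600 m/s


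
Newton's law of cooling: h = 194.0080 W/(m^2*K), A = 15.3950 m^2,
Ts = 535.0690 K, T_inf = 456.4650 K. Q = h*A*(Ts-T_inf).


dT = 78.6040 K
Q = 194.0080 * 15.3950 * 78.6040 = 234770.7454 W

234770.7454 W


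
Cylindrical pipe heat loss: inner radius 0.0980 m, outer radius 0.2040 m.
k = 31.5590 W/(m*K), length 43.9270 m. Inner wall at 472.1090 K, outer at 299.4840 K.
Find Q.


dT = 172.6250 K
ln(ro/ri) = 0.7332
Q = 2*pi*31.5590*43.9270*172.6250 / 0.7332 = 2050897.7499 W

2050897.7499 W


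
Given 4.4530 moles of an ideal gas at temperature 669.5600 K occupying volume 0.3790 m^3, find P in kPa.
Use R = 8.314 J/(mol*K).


P = nRT/V = 4.4530 * 8.314 * 669.5600 / 0.3790
= 24788.6124 / 0.3790 = 65405.3096 Pa = 65.4053 kPa

65.4053 kPa


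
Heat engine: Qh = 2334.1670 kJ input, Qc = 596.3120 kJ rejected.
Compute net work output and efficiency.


W = 2334.1670 - 596.3120 = 1737.8550 kJ
eta = 1737.8550 / 2334.1670 = 0.7445 = 74.4529%

W = 1737.8550 kJ, eta = 74.4529%


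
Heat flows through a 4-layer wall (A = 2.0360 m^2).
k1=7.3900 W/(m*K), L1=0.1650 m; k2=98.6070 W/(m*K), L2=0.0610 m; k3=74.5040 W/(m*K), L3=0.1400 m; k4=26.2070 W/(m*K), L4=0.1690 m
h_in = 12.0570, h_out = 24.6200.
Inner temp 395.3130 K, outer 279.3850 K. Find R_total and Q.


R_conv_in = 1/(12.0570*2.0360) = 0.0407
R_1 = 0.1650/(7.3900*2.0360) = 0.0110
R_2 = 0.0610/(98.6070*2.0360) = 0.0003
R_3 = 0.1400/(74.5040*2.0360) = 0.0009
R_4 = 0.1690/(26.2070*2.0360) = 0.0032
R_conv_out = 1/(24.6200*2.0360) = 0.0199
R_total = 0.0760 K/W
Q = 115.9280 / 0.0760 = 1524.4365 W

R_total = 0.0760 K/W, Q = 1524.4365 W


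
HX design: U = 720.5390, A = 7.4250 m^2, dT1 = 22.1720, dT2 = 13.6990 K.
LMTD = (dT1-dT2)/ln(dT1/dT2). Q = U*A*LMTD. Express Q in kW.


LMTD = 17.5968 K
Q = 720.5390 * 7.4250 * 17.5968 = 94143.0353 W = 94.1430 kW

94.1430 kW


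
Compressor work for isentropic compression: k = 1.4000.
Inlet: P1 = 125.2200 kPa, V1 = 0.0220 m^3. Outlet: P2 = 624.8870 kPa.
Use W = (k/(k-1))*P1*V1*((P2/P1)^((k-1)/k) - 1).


(k-1)/k = 0.2857
(P2/P1)^exp = 1.5829
W = 3.5000 * 125.2200 * 0.0220 * (1.5829 - 1) = 5.6207 kJ

5.6207 kJ


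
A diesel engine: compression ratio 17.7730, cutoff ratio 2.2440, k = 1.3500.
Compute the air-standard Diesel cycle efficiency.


r^(k-1) = 2.7379
rc^k = 2.9777
eta = 0.5699 = 56.9880%

56.9880%


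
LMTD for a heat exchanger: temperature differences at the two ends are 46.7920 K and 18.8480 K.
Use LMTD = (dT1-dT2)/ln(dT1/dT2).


dT1/dT2 = 2.4826
ln(dT1/dT2) = 0.9093
LMTD = 27.9440 / 0.9093 = 30.7311 K

30.7311 K


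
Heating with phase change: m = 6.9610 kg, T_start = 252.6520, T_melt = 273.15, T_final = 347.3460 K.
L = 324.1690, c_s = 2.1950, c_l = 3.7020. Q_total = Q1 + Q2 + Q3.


Q1 (sensible, solid) = 6.9610 * 2.1950 * 20.4980 = 313.1970 kJ
Q2 (latent) = 6.9610 * 324.1690 = 2256.5404 kJ
Q3 (sensible, liquid) = 6.9610 * 3.7020 * 74.1960 = 1912.0029 kJ
Q_total = 4481.7403 kJ

4481.7403 kJ


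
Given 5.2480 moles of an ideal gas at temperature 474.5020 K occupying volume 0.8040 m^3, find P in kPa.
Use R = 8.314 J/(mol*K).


P = nRT/V = 5.2480 * 8.314 * 474.5020 / 0.8040
= 20703.4105 / 0.8040 = 25750.5106 Pa = 25.7505 kPa

25.7505 kPa


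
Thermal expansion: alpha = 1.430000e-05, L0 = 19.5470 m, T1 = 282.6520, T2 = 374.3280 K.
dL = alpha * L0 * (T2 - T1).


dT = 91.6760 K
dL = 1.430000e-05 * 19.5470 * 91.6760 = 0.025625 m
L_final = 19.572625 m

dL = 0.025625 m


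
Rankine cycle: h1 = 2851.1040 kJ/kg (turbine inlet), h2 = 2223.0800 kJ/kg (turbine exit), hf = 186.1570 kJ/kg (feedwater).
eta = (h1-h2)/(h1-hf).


W = 628.0240 kJ/kg
Q_in = 2664.9470 kJ/kg
eta = 0.2357 = 23.5661%

eta = 23.5661%


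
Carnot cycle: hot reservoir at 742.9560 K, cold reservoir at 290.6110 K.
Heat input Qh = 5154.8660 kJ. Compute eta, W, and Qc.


eta = 1 - 290.6110/742.9560 = 0.6088
W = 0.6088 * 5154.8660 = 3138.5141 kJ
Qc = 5154.8660 - 3138.5141 = 2016.3519 kJ

eta = 60.8845%, W = 3138.5141 kJ, Qc = 2016.3519 kJ


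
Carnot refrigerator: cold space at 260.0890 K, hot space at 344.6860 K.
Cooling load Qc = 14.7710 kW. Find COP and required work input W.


COP = 260.0890 / 84.5970 = 3.0744
W = 14.7710 / 3.0744 = 4.8044 kW

COP = 3.0744, W = 4.8044 kW


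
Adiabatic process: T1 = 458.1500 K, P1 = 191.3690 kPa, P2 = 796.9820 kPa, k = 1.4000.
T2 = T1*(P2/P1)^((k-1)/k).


(k-1)/k = 0.2857
(P2/P1)^exp = 1.5032
T2 = 458.1500 * 1.5032 = 688.6993 K

688.6993 K


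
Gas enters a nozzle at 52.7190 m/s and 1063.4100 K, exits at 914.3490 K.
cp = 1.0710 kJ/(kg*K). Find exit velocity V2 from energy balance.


dT = 149.0610 K
2*cp*1000*dT = 319288.6620
V1^2 = 2779.2930
V2 = sqrt(322067.9550) = 567.5103 m/s

567.5103 m/s


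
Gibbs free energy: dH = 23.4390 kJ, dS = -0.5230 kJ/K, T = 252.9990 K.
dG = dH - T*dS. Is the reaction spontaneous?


T*dS = 252.9990 * -0.5230 = -132.3185 kJ
dG = 23.4390 + 132.3185 = 155.7575 kJ (non-spontaneous)

dG = 155.7575 kJ, non-spontaneous


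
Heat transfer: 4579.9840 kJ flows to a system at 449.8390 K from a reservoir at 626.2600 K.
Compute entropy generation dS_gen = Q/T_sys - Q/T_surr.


dS_sys = 4579.9840/449.8390 = 10.1814 kJ/K
dS_surr = -4579.9840/626.2600 = -7.3132 kJ/K
dS_gen = 10.1814 - 7.3132 = 2.8682 kJ/K (irreversible)

dS_gen = 2.8682 kJ/K, irreversible


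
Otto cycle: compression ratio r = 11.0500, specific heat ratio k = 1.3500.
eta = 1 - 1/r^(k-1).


r^(k-1) = 2.3183
eta = 1 - 1/2.3183 = 0.5687 = 56.8657%

56.8657%


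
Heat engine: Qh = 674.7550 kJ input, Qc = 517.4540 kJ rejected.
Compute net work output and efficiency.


W = 674.7550 - 517.4540 = 157.3010 kJ
eta = 157.3010 / 674.7550 = 0.2331 = 23.3123%

W = 157.3010 kJ, eta = 23.3123%


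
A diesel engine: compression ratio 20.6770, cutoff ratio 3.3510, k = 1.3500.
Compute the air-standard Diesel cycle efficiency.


r^(k-1) = 2.8868
rc^k = 5.1166
eta = 0.5507 = 55.0700%

55.0700%


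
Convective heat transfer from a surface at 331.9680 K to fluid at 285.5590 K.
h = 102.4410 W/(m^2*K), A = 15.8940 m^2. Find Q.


dT = 46.4090 K
Q = 102.4410 * 15.8940 * 46.4090 = 75563.0064 W

75563.0064 W


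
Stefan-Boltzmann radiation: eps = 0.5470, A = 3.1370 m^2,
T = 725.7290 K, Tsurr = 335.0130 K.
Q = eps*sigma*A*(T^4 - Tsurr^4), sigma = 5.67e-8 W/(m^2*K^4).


T^4 = 2.7739e+11
Tsurr^4 = 1.2596e+10
Q = 0.5470 * 5.67e-8 * 3.1370 * 2.6480e+11 = 25763.2013 W

25763.2013 W


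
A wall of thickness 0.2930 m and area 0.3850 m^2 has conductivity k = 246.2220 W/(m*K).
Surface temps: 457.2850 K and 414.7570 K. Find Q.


dT = 42.5280 K
Q = 246.2220 * 0.3850 * 42.5280 / 0.2930 = 13759.2551 W

13759.2551 W


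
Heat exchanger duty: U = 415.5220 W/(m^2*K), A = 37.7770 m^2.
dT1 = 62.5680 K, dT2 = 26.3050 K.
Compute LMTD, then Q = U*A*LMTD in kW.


LMTD = 41.8502 K
Q = 415.5220 * 37.7770 * 41.8502 = 656930.1476 W = 656.9301 kW

656.9301 kW


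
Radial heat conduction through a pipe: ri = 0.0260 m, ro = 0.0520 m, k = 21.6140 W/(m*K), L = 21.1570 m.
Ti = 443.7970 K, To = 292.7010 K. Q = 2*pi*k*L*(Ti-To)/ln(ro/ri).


dT = 151.0960 K
ln(ro/ri) = 0.6931
Q = 2*pi*21.6140*21.1570*151.0960 / 0.6931 = 626320.4727 W

626320.4727 W


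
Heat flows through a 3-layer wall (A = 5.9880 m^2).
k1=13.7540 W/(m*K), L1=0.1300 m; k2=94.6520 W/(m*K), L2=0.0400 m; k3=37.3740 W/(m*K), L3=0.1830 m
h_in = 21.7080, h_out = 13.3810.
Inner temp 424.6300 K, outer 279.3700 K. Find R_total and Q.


R_conv_in = 1/(21.7080*5.9880) = 0.0077
R_1 = 0.1300/(13.7540*5.9880) = 0.0016
R_2 = 0.0400/(94.6520*5.9880) = 7.0575e-05
R_3 = 0.1830/(37.3740*5.9880) = 0.0008
R_conv_out = 1/(13.3810*5.9880) = 0.0125
R_total = 0.0226 K/W
Q = 145.2600 / 0.0226 = 6416.0150 W

R_total = 0.0226 K/W, Q = 6416.0150 W


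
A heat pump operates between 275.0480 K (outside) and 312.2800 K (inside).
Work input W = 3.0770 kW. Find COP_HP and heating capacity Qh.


COP = 312.2800 / 37.2320 = 8.3874
Qh = 8.3874 * 3.0770 = 25.8081 kW

COP = 8.3874, Qh = 25.8081 kW


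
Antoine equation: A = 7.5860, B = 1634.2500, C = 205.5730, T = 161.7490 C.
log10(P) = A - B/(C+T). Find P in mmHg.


C+T = 367.3220
B/(C+T) = 4.4491
log10(P) = 7.5860 - 4.4491 = 3.1369
P = 10^3.1369 = 1370.5860 mmHg

1370.5860 mmHg


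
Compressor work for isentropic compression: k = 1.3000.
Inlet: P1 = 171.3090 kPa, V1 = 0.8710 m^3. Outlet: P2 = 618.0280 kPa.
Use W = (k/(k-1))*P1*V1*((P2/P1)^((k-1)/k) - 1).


(k-1)/k = 0.2308
(P2/P1)^exp = 1.3446
W = 4.3333 * 171.3090 * 0.8710 * (1.3446 - 1) = 222.8065 kJ

222.8065 kJ


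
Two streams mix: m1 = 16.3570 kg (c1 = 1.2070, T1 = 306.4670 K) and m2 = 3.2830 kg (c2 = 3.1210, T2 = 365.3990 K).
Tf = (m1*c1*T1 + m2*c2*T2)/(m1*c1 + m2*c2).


num = 9794.5140
den = 29.9891
Tf = 326.6020 K

326.6020 K


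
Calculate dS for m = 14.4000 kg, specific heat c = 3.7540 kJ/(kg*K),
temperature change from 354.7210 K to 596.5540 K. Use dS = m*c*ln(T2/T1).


T2/T1 = 1.6818
ln(T2/T1) = 0.5198
dS = 14.4000 * 3.7540 * 0.5198 = 28.1012 kJ/K

28.1012 kJ/K


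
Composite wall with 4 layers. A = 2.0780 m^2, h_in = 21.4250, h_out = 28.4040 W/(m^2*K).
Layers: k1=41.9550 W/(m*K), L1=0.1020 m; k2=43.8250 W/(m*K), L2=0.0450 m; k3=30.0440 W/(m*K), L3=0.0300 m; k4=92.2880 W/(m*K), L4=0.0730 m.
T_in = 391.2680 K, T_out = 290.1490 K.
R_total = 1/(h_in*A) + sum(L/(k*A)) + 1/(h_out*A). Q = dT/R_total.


R_conv_in = 1/(21.4250*2.0780) = 0.0225
R_1 = 0.1020/(41.9550*2.0780) = 0.0012
R_2 = 0.0450/(43.8250*2.0780) = 0.0005
R_3 = 0.0300/(30.0440*2.0780) = 0.0005
R_4 = 0.0730/(92.2880*2.0780) = 0.0004
R_conv_out = 1/(28.4040*2.0780) = 0.0169
R_total = 0.0419 K/W
Q = 101.1190 / 0.0419 = 2411.6772 W

R_total = 0.0419 K/W, Q = 2411.6772 W


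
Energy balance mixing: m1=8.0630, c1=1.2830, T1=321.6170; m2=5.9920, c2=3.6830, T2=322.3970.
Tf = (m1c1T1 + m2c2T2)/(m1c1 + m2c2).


num = 10441.9027
den = 32.4134
Tf = 322.1481 K

322.1481 K


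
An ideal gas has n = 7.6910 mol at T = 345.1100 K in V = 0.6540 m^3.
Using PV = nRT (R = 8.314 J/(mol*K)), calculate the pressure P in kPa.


P = nRT/V = 7.6910 * 8.314 * 345.1100 / 0.6540
= 22067.3598 / 0.6540 = 33742.1403 Pa = 33.7421 kPa

33.7421 kPa


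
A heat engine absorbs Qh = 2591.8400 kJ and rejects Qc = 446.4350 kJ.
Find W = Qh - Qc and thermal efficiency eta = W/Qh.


W = 2591.8400 - 446.4350 = 2145.4050 kJ
eta = 2145.4050 / 2591.8400 = 0.8278 = 82.7754%

W = 2145.4050 kJ, eta = 82.7754%


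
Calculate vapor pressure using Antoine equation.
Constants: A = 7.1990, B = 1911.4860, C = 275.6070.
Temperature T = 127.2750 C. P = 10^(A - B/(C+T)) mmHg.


C+T = 402.8820
B/(C+T) = 4.7445
log10(P) = 7.1990 - 4.7445 = 2.4545
P = 10^2.4545 = 284.7537 mmHg

284.7537 mmHg


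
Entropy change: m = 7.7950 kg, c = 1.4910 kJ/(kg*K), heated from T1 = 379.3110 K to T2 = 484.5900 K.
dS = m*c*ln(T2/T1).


T2/T1 = 1.2776
ln(T2/T1) = 0.2449
dS = 7.7950 * 1.4910 * 0.2449 = 2.8469 kJ/K

2.8469 kJ/K


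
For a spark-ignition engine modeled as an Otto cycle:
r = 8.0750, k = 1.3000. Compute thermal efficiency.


r^(k-1) = 1.8713
eta = 1 - 1/1.8713 = 0.4656 = 46.5611%

46.5611%


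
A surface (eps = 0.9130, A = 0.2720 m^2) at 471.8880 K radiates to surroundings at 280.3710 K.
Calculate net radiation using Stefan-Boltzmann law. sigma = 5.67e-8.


T^4 = 4.9586e+10
Tsurr^4 = 6.1792e+09
Q = 0.9130 * 5.67e-8 * 0.2720 * 4.3406e+10 = 611.1906 W

611.1906 W


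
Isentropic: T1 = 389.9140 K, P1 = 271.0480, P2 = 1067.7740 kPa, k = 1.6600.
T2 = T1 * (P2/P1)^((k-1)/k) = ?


(k-1)/k = 0.3976
(P2/P1)^exp = 1.7248
T2 = 389.9140 * 1.7248 = 672.5233 K

672.5233 K


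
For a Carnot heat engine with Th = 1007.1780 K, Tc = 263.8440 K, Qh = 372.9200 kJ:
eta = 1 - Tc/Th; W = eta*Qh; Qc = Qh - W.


eta = 1 - 263.8440/1007.1780 = 0.7380
W = 0.7380 * 372.9200 = 275.2285 kJ
Qc = 372.9200 - 275.2285 = 97.6915 kJ

eta = 73.8036%, W = 275.2285 kJ, Qc = 97.6915 kJ


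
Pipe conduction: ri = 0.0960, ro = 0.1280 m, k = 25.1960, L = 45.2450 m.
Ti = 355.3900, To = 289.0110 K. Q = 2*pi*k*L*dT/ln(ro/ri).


dT = 66.3790 K
ln(ro/ri) = 0.2877
Q = 2*pi*25.1960*45.2450*66.3790 / 0.2877 = 1652722.6057 W

1652722.6057 W


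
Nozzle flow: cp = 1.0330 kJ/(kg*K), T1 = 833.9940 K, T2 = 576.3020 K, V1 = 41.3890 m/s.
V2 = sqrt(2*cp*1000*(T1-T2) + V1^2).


dT = 257.6920 K
2*cp*1000*dT = 532391.6720
V1^2 = 1713.0493
V2 = sqrt(534104.7213) = 730.8247 m/s

730.8247 m/s


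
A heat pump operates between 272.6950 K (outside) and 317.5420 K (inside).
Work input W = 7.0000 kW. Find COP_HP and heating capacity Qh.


COP = 317.5420 / 44.8470 = 7.0806
Qh = 7.0806 * 7.0000 = 49.5639 kW

COP = 7.0806, Qh = 49.5639 kW


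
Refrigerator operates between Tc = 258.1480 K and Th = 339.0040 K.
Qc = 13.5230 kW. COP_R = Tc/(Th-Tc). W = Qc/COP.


COP = 258.1480 / 80.8560 = 3.1927
W = 13.5230 / 3.1927 = 4.2356 kW

COP = 3.1927, W = 4.2356 kW


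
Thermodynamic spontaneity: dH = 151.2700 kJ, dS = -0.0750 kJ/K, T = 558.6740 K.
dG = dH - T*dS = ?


T*dS = 558.6740 * -0.0750 = -41.9005 kJ
dG = 151.2700 + 41.9005 = 193.1705 kJ (non-spontaneous)

dG = 193.1705 kJ, non-spontaneous


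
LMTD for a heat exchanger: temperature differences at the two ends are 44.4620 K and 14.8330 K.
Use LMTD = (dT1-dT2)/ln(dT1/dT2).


dT1/dT2 = 2.9975
ln(dT1/dT2) = 1.0978
LMTD = 29.6290 / 1.0978 = 26.9899 K

26.9899 K


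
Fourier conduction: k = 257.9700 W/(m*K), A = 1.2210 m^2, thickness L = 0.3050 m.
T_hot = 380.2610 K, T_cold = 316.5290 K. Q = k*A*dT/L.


dT = 63.7320 K
Q = 257.9700 * 1.2210 * 63.7320 / 0.3050 = 65817.6809 W

65817.6809 W


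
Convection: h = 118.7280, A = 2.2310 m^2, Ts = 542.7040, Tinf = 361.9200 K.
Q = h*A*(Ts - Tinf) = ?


dT = 180.7840 K
Q = 118.7280 * 2.2310 * 180.7840 = 47886.4579 W

47886.4579 W


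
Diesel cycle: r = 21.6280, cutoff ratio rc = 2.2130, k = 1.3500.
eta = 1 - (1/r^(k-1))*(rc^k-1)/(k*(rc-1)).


r^(k-1) = 2.9326
rc^k = 2.9223
eta = 0.5997 = 59.9713%

59.9713%


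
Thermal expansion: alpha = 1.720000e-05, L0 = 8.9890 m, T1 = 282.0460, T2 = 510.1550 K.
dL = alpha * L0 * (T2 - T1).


dT = 228.1090 K
dL = 1.720000e-05 * 8.9890 * 228.1090 = 0.035268 m
L_final = 9.024268 m

dL = 0.035268 m


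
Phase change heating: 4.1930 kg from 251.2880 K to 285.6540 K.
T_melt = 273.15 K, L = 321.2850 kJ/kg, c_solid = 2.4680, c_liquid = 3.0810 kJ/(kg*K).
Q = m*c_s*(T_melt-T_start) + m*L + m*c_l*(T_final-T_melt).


Q1 (sensible, solid) = 4.1930 * 2.4680 * 21.8620 = 226.2351 kJ
Q2 (latent) = 4.1930 * 321.2850 = 1347.1480 kJ
Q3 (sensible, liquid) = 4.1930 * 3.0810 * 12.5040 = 161.5346 kJ
Q_total = 1734.9177 kJ

1734.9177 kJ


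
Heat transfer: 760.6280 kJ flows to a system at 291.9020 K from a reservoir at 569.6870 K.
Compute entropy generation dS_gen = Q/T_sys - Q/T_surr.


dS_sys = 760.6280/291.9020 = 2.6058 kJ/K
dS_surr = -760.6280/569.6870 = -1.3352 kJ/K
dS_gen = 2.6058 - 1.3352 = 1.2706 kJ/K (irreversible)

dS_gen = 1.2706 kJ/K, irreversible


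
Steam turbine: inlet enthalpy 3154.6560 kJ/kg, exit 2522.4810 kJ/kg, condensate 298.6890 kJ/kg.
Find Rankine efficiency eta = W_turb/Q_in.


W = 632.1750 kJ/kg
Q_in = 2855.9670 kJ/kg
eta = 0.2214 = 22.1352%

eta = 22.1352%


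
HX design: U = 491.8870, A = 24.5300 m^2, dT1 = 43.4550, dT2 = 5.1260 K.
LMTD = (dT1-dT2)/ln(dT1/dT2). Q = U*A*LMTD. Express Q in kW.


LMTD = 17.9325 K
Q = 491.8870 * 24.5300 * 17.9325 = 216373.7228 W = 216.3737 kW

216.3737 kW


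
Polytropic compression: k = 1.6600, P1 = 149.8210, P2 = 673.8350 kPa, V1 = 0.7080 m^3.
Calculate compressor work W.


(k-1)/k = 0.3976
(P2/P1)^exp = 1.8181
W = 2.5152 * 149.8210 * 0.7080 * (1.8181 - 1) = 218.2624 kJ

218.2624 kJ


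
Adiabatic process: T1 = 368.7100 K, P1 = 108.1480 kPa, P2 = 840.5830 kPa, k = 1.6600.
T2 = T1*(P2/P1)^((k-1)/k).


(k-1)/k = 0.3976
(P2/P1)^exp = 2.2598
T2 = 368.7100 * 2.2598 = 833.2279 K

833.2279 K


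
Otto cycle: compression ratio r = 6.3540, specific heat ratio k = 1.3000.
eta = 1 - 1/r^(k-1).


r^(k-1) = 1.7415
eta = 1 - 1/1.7415 = 0.4258 = 42.5770%

42.5770%


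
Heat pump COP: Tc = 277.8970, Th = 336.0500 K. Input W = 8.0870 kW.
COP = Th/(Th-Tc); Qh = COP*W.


COP = 336.0500 / 58.1530 = 5.7787
Qh = 5.7787 * 8.0870 = 46.7325 kW

COP = 5.7787, Qh = 46.7325 kW


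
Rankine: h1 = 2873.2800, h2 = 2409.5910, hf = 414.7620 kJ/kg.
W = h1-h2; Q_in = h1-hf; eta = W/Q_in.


W = 463.6890 kJ/kg
Q_in = 2458.5180 kJ/kg
eta = 0.1886 = 18.8605%

eta = 18.8605%


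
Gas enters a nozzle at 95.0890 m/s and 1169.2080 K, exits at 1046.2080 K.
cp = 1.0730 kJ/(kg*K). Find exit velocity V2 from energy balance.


dT = 123.0000 K
2*cp*1000*dT = 263958.0000
V1^2 = 9041.9179
V2 = sqrt(272999.9179) = 522.4939 m/s

522.4939 m/s


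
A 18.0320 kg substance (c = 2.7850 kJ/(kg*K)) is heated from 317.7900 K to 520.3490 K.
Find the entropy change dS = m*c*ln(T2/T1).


T2/T1 = 1.6374
ln(T2/T1) = 0.4931
dS = 18.0320 * 2.7850 * 0.4931 = 24.7635 kJ/K

24.7635 kJ/K


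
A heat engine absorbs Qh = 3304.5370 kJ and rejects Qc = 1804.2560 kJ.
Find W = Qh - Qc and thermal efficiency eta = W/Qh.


W = 3304.5370 - 1804.2560 = 1500.2810 kJ
eta = 1500.2810 / 3304.5370 = 0.4540 = 45.4006%

W = 1500.2810 kJ, eta = 45.4006%


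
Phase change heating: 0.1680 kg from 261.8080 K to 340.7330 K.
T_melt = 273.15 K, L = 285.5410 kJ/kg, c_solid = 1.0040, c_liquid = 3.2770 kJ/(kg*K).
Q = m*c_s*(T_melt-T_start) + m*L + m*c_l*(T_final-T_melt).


Q1 (sensible, solid) = 0.1680 * 1.0040 * 11.3420 = 1.9131 kJ
Q2 (latent) = 0.1680 * 285.5410 = 47.9709 kJ
Q3 (sensible, liquid) = 0.1680 * 3.2770 * 67.5830 = 37.2069 kJ
Q_total = 87.0908 kJ

87.0908 kJ


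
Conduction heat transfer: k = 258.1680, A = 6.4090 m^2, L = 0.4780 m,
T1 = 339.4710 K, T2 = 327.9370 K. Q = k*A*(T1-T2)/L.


dT = 11.5340 K
Q = 258.1680 * 6.4090 * 11.5340 / 0.4780 = 39924.9823 W

39924.9823 W


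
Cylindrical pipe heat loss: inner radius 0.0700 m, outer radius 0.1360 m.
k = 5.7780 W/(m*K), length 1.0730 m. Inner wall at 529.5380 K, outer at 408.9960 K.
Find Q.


dT = 120.5420 K
ln(ro/ri) = 0.6642
Q = 2*pi*5.7780*1.0730*120.5420 / 0.6642 = 7070.0590 W

7070.0590 W


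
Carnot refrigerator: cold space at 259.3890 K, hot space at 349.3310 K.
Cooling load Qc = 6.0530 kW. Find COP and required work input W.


COP = 259.3890 / 89.9420 = 2.8840
W = 6.0530 / 2.8840 = 2.0989 kW

COP = 2.8840, W = 2.0989 kW


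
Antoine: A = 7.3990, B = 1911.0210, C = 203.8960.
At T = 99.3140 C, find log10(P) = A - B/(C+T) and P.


C+T = 303.2100
B/(C+T) = 6.3026
log10(P) = 7.3990 - 6.3026 = 1.0964
P = 10^1.0964 = 12.4844 mmHg

12.4844 mmHg


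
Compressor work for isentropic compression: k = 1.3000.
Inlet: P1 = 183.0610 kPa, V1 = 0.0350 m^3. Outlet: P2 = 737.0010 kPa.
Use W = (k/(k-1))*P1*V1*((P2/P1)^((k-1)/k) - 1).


(k-1)/k = 0.2308
(P2/P1)^exp = 1.3791
W = 4.3333 * 183.0610 * 0.0350 * (1.3791 - 1) = 10.5246 kJ

10.5246 kJ


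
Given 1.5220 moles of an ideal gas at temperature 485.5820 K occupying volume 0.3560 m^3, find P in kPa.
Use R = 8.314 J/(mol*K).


P = nRT/V = 1.5220 * 8.314 * 485.5820 / 0.3560
= 6144.5100 / 0.3560 = 17259.8594 Pa = 17.2599 kPa

17.2599 kPa


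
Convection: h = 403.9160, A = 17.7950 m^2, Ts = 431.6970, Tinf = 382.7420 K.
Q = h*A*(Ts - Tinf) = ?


dT = 48.9550 K
Q = 403.9160 * 17.7950 * 48.9550 = 351873.1299 W

351873.1299 W


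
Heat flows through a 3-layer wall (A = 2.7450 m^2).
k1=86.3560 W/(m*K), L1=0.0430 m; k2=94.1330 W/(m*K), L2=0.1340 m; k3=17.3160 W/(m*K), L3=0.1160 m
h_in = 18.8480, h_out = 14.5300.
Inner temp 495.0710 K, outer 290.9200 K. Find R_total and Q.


R_conv_in = 1/(18.8480*2.7450) = 0.0193
R_1 = 0.0430/(86.3560*2.7450) = 0.0002
R_2 = 0.1340/(94.1330*2.7450) = 0.0005
R_3 = 0.1160/(17.3160*2.7450) = 0.0024
R_conv_out = 1/(14.5300*2.7450) = 0.0251
R_total = 0.0475 K/W
Q = 204.1510 / 0.0475 = 4294.2234 W

R_total = 0.0475 K/W, Q = 4294.2234 W


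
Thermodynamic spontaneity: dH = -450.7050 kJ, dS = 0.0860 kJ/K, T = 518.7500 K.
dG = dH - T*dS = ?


T*dS = 518.7500 * 0.0860 = 44.6125 kJ
dG = -450.7050 - 44.6125 = -495.3175 kJ (spontaneous)

dG = -495.3175 kJ, spontaneous


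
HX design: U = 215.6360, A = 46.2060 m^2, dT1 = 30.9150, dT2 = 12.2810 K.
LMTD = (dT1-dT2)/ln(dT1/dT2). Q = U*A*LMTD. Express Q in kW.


LMTD = 20.1844 K
Q = 215.6360 * 46.2060 * 20.1844 = 201110.8542 W = 201.1109 kW

201.1109 kW


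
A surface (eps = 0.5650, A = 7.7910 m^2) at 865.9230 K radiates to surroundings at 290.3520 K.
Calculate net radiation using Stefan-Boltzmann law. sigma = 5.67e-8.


T^4 = 5.6223e+11
Tsurr^4 = 7.1072e+09
Q = 0.5650 * 5.67e-8 * 7.7910 * 5.5513e+11 = 138553.3055 W

138553.3055 W


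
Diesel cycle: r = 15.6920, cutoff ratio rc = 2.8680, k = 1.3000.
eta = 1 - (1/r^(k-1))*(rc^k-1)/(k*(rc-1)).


r^(k-1) = 2.2840
rc^k = 3.9342
eta = 0.4710 = 47.0993%

47.0993%


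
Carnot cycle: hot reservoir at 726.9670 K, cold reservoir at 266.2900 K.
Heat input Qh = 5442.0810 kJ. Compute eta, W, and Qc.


eta = 1 - 266.2900/726.9670 = 0.6337
W = 0.6337 * 5442.0810 = 3448.6318 kJ
Qc = 5442.0810 - 3448.6318 = 1993.4492 kJ

eta = 63.3697%, W = 3448.6318 kJ, Qc = 1993.4492 kJ


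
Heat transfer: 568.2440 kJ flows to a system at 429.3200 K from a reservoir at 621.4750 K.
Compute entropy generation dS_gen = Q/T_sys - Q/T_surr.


dS_sys = 568.2440/429.3200 = 1.3236 kJ/K
dS_surr = -568.2440/621.4750 = -0.9143 kJ/K
dS_gen = 1.3236 - 0.9143 = 0.4092 kJ/K (irreversible)

dS_gen = 0.4092 kJ/K, irreversible


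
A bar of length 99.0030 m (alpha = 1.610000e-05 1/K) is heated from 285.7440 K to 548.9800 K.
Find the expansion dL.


dT = 263.2360 K
dL = 1.610000e-05 * 99.0030 * 263.2360 = 0.419585 m
L_final = 99.422585 m

dL = 0.419585 m


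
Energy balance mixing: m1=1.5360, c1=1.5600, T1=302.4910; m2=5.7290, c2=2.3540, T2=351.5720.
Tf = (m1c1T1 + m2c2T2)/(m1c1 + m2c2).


num = 5466.1400
den = 15.8822
Tf = 344.1671 K

344.1671 K


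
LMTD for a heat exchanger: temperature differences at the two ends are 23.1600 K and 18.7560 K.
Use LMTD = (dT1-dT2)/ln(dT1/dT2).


dT1/dT2 = 1.2348
ln(dT1/dT2) = 0.2109
LMTD = 4.4040 / 0.2109 = 20.8807 K

20.8807 K


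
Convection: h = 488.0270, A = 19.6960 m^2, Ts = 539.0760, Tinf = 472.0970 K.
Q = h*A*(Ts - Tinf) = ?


dT = 66.9790 K
Q = 488.0270 * 19.6960 * 66.9790 = 643814.1903 W

643814.1903 W


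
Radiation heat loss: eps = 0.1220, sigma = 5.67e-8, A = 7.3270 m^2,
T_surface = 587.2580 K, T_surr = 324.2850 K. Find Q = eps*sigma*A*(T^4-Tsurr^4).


T^4 = 1.1894e+11
Tsurr^4 = 1.1059e+10
Q = 0.1220 * 5.67e-8 * 7.3270 * 1.0788e+11 = 5467.6599 W

5467.6599 W


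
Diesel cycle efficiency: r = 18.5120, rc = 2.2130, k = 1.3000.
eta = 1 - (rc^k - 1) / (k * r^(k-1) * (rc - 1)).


r^(k-1) = 2.4001
rc^k = 2.8085
eta = 0.5222 = 52.2162%

52.2162%


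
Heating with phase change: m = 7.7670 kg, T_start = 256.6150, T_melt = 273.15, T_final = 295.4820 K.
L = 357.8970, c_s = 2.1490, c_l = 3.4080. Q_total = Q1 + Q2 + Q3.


Q1 (sensible, solid) = 7.7670 * 2.1490 * 16.5350 = 275.9904 kJ
Q2 (latent) = 7.7670 * 357.8970 = 2779.7860 kJ
Q3 (sensible, liquid) = 7.7670 * 3.4080 * 22.3320 = 591.1266 kJ
Q_total = 3646.9030 kJ

3646.9030 kJ


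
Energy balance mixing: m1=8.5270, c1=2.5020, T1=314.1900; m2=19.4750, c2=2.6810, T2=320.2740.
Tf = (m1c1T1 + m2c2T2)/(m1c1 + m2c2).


num = 23425.4017
den = 73.5470
Tf = 318.5092 K

318.5092 K


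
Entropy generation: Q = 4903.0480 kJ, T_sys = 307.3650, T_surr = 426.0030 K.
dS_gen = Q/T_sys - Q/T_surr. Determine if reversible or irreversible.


dS_sys = 4903.0480/307.3650 = 15.9519 kJ/K
dS_surr = -4903.0480/426.0030 = -11.5094 kJ/K
dS_gen = 15.9519 - 11.5094 = 4.4425 kJ/K (irreversible)

dS_gen = 4.4425 kJ/K, irreversible


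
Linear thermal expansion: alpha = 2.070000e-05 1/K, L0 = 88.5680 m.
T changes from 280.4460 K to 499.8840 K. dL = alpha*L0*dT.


dT = 219.4380 K
dL = 2.070000e-05 * 88.5680 * 219.4380 = 0.402308 m
L_final = 88.970308 m

dL = 0.402308 m


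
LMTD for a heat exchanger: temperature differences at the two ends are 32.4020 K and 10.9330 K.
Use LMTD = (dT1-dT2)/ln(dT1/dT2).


dT1/dT2 = 2.9637
ln(dT1/dT2) = 1.0864
LMTD = 21.4690 / 1.0864 = 19.7610 K

19.7610 K


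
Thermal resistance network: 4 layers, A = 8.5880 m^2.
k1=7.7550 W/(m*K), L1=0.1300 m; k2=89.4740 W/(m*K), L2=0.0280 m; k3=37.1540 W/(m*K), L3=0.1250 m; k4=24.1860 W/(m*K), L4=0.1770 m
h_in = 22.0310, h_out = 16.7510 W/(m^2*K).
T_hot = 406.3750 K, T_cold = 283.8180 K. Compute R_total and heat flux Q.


R_conv_in = 1/(22.0310*8.5880) = 0.0053
R_1 = 0.1300/(7.7550*8.5880) = 0.0020
R_2 = 0.0280/(89.4740*8.5880) = 3.6439e-05
R_3 = 0.1250/(37.1540*8.5880) = 0.0004
R_4 = 0.1770/(24.1860*8.5880) = 0.0009
R_conv_out = 1/(16.7510*8.5880) = 0.0070
R_total = 0.0155 K/W
Q = 122.5570 / 0.0155 = 7922.7654 W

R_total = 0.0155 K/W, Q = 7922.7654 W


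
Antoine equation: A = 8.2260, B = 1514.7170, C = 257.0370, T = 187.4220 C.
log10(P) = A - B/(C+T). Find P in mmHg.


C+T = 444.4590
B/(C+T) = 3.4080
log10(P) = 8.2260 - 3.4080 = 4.8180
P = 10^4.8180 = 65765.5357 mmHg

65765.5357 mmHg


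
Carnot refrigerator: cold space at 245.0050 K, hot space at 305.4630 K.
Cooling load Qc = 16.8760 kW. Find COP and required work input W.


COP = 245.0050 / 60.4580 = 4.0525
W = 16.8760 / 4.0525 = 4.1644 kW

COP = 4.0525, W = 4.1644 kW


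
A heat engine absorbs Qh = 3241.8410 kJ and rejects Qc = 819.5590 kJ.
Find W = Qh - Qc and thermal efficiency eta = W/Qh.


W = 3241.8410 - 819.5590 = 2422.2820 kJ
eta = 2422.2820 / 3241.8410 = 0.7472 = 74.7193%

W = 2422.2820 kJ, eta = 74.7193%


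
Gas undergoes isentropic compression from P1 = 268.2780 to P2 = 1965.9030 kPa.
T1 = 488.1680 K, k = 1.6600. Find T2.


(k-1)/k = 0.3976
(P2/P1)^exp = 2.2075
T2 = 488.1680 * 2.2075 = 1077.6453 K

1077.6453 K


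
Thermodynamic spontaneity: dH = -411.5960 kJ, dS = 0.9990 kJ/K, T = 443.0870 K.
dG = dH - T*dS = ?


T*dS = 443.0870 * 0.9990 = 442.6439 kJ
dG = -411.5960 - 442.6439 = -854.2399 kJ (spontaneous)

dG = -854.2399 kJ, spontaneous


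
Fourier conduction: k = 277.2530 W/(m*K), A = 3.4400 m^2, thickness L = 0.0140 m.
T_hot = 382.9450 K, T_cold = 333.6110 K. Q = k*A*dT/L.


dT = 49.3340 K
Q = 277.2530 * 3.4400 * 49.3340 / 0.0140 = 3360879.8776 W

3360879.8776 W


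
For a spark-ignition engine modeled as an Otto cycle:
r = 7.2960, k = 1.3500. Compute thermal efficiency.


r^(k-1) = 2.0048
eta = 1 - 1/2.0048 = 0.5012 = 50.1207%

50.1207%


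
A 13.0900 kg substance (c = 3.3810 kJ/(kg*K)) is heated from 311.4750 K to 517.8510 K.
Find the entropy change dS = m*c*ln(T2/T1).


T2/T1 = 1.6626
ln(T2/T1) = 0.5084
dS = 13.0900 * 3.3810 * 0.5084 = 22.4990 kJ/K

22.4990 kJ/K


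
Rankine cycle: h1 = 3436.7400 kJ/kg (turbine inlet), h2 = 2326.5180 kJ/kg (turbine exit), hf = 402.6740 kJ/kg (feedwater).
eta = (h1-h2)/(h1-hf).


W = 1110.2220 kJ/kg
Q_in = 3034.0660 kJ/kg
eta = 0.3659 = 36.5919%

eta = 36.5919%


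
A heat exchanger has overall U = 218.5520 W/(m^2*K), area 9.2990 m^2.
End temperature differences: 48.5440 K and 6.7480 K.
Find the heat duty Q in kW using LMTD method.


LMTD = 21.1816 K
Q = 218.5520 * 9.2990 * 21.1816 = 43047.6321 W = 43.0476 kW

43.0476 kW


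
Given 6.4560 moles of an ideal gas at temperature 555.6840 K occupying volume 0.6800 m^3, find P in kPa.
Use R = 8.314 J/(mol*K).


P = nRT/V = 6.4560 * 8.314 * 555.6840 / 0.6800
= 29826.4409 / 0.6800 = 43862.4132 Pa = 43.8624 kPa

43.8624 kPa


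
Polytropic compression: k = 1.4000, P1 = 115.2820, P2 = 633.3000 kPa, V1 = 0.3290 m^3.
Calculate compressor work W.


(k-1)/k = 0.2857
(P2/P1)^exp = 1.6270
W = 3.5000 * 115.2820 * 0.3290 * (1.6270 - 1) = 83.2313 kJ

83.2313 kJ


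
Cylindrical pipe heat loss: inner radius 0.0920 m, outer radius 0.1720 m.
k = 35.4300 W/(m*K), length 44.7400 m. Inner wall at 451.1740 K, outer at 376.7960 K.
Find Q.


dT = 74.3780 K
ln(ro/ri) = 0.6257
Q = 2*pi*35.4300*44.7400*74.3780 / 0.6257 = 1183916.9726 W

1183916.9726 W


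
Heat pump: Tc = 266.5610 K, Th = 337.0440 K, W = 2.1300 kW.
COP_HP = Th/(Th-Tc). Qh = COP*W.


COP = 337.0440 / 70.4830 = 4.7819
Qh = 4.7819 * 2.1300 = 10.1855 kW

COP = 4.7819, Qh = 10.1855 kW


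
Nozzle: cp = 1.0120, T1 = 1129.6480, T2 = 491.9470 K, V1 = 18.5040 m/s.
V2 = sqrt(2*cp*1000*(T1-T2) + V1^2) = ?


dT = 637.7010 K
2*cp*1000*dT = 1290706.8240
V1^2 = 342.3980
V2 = sqrt(1291049.2220) = 1136.2435 m/s

1136.2435 m/s


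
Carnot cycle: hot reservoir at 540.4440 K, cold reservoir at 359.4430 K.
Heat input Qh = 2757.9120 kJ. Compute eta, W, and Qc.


eta = 1 - 359.4430/540.4440 = 0.3349
W = 0.3349 * 2757.9120 = 923.6569 kJ
Qc = 2757.9120 - 923.6569 = 1834.2551 kJ

eta = 33.4912%, W = 923.6569 kJ, Qc = 1834.2551 kJ


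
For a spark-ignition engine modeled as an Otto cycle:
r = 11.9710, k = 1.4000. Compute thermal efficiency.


r^(k-1) = 2.6993
eta = 1 - 1/2.6993 = 0.6295 = 62.9534%

62.9534%


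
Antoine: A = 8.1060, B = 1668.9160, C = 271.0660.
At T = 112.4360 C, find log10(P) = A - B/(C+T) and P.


C+T = 383.5020
B/(C+T) = 4.3518
log10(P) = 8.1060 - 4.3518 = 3.7542
P = 10^3.7542 = 5678.3332 mmHg

5678.3332 mmHg


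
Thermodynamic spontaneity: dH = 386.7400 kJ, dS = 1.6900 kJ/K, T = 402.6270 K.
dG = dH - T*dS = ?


T*dS = 402.6270 * 1.6900 = 680.4396 kJ
dG = 386.7400 - 680.4396 = -293.6996 kJ (spontaneous)

dG = -293.6996 kJ, spontaneous


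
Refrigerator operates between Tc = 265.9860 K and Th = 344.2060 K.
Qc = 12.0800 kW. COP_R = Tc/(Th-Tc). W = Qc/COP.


COP = 265.9860 / 78.2200 = 3.4005
W = 12.0800 / 3.4005 = 3.5524 kW

COP = 3.4005, W = 3.5524 kW


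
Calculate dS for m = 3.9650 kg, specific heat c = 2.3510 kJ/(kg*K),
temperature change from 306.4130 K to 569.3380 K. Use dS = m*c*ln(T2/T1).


T2/T1 = 1.8581
ln(T2/T1) = 0.6195
dS = 3.9650 * 2.3510 * 0.6195 = 5.7752 kJ/K

5.7752 kJ/K


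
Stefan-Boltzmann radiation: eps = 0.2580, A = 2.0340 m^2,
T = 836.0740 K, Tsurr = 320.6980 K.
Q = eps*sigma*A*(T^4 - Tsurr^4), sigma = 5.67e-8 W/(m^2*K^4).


T^4 = 4.8863e+11
Tsurr^4 = 1.0578e+10
Q = 0.2580 * 5.67e-8 * 2.0340 * 4.7805e+11 = 14224.2043 W

14224.2043 W


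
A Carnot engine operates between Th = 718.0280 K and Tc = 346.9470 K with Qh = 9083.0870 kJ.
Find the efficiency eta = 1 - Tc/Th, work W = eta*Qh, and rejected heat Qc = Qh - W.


eta = 1 - 346.9470/718.0280 = 0.5168
W = 0.5168 * 9083.0870 = 4694.1916 kJ
Qc = 9083.0870 - 4694.1916 = 4388.8954 kJ

eta = 51.6806%, W = 4694.1916 kJ, Qc = 4388.8954 kJ


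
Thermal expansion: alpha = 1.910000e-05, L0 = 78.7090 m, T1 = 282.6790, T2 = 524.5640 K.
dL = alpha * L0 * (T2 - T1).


dT = 241.8850 K
dL = 1.910000e-05 * 78.7090 * 241.8850 = 0.363636 m
L_final = 79.072636 m

dL = 0.363636 m


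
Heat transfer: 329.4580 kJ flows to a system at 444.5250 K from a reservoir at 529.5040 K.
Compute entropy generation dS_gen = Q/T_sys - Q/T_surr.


dS_sys = 329.4580/444.5250 = 0.7411 kJ/K
dS_surr = -329.4580/529.5040 = -0.6222 kJ/K
dS_gen = 0.7411 - 0.6222 = 0.1189 kJ/K (irreversible)

dS_gen = 0.1189 kJ/K, irreversible


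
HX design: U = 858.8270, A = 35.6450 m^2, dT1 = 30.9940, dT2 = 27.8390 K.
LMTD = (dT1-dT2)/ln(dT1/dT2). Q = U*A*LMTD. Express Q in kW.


LMTD = 29.3883 K
Q = 858.8270 * 35.6450 * 29.3883 = 899660.1306 W = 899.6601 kW

899.6601 kW


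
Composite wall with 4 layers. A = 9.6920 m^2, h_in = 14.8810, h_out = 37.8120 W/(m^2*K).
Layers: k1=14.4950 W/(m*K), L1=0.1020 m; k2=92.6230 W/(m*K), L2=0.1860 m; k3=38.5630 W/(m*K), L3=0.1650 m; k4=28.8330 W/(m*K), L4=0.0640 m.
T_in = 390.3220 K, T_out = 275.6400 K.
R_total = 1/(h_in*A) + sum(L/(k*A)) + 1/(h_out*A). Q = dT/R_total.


R_conv_in = 1/(14.8810*9.6920) = 0.0069
R_1 = 0.1020/(14.4950*9.6920) = 0.0007
R_2 = 0.1860/(92.6230*9.6920) = 0.0002
R_3 = 0.1650/(38.5630*9.6920) = 0.0004
R_4 = 0.0640/(28.8330*9.6920) = 0.0002
R_conv_out = 1/(37.8120*9.6920) = 0.0027
R_total = 0.0113 K/W
Q = 114.6820 / 0.0113 = 10179.4981 W

R_total = 0.0113 K/W, Q = 10179.4981 W


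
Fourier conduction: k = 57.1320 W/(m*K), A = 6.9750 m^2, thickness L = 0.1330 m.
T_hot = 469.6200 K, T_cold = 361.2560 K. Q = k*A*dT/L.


dT = 108.3640 K
Q = 57.1320 * 6.9750 * 108.3640 / 0.1330 = 324681.1130 W

324681.1130 W


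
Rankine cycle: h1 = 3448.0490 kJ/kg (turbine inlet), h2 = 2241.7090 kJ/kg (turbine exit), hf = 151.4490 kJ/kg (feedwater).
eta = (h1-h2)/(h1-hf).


W = 1206.3400 kJ/kg
Q_in = 3296.6000 kJ/kg
eta = 0.3659 = 36.5935%

eta = 36.5935%


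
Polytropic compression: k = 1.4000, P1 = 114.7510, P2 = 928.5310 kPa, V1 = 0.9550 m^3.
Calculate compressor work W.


(k-1)/k = 0.2857
(P2/P1)^exp = 1.8174
W = 3.5000 * 114.7510 * 0.9550 * (1.8174 - 1) = 313.5011 kJ

313.5011 kJ


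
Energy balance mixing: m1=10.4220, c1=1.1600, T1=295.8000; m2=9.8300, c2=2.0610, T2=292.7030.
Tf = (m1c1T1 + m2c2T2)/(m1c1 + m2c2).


num = 9506.1345
den = 32.3492
Tf = 293.8604 K

293.8604 K


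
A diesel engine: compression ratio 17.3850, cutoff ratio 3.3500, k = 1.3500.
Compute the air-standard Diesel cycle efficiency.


r^(k-1) = 2.7168
rc^k = 5.1146
eta = 0.5226 = 52.2621%

52.2621%


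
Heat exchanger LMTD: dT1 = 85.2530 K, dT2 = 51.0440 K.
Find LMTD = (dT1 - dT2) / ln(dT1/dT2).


dT1/dT2 = 1.6702
ln(dT1/dT2) = 0.5129
LMTD = 34.2090 / 0.5129 = 66.6926 K

66.6926 K


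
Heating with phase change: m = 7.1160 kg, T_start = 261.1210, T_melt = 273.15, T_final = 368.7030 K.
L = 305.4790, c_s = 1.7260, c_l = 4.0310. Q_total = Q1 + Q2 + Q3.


Q1 (sensible, solid) = 7.1160 * 1.7260 * 12.0290 = 147.7428 kJ
Q2 (latent) = 7.1160 * 305.4790 = 2173.7886 kJ
Q3 (sensible, liquid) = 7.1160 * 4.0310 * 95.5530 = 2740.8992 kJ
Q_total = 5062.4305 kJ

5062.4305 kJ


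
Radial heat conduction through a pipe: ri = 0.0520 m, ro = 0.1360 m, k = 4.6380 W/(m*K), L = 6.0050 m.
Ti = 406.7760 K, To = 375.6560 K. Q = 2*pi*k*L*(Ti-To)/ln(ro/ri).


dT = 31.1200 K
ln(ro/ri) = 0.9614
Q = 2*pi*4.6380*6.0050*31.1200 / 0.9614 = 5664.4018 W

5664.4018 W


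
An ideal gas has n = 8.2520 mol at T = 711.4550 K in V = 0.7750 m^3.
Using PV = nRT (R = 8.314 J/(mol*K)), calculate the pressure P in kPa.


P = nRT/V = 8.2520 * 8.314 * 711.4550 / 0.7750
= 48810.8843 / 0.7750 = 62981.7861 Pa = 62.9818 kPa

62.9818 kPa


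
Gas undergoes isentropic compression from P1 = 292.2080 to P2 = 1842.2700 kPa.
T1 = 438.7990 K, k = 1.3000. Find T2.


(k-1)/k = 0.2308
(P2/P1)^exp = 1.5295
T2 = 438.7990 * 1.5295 = 671.1241 K

671.1241 K


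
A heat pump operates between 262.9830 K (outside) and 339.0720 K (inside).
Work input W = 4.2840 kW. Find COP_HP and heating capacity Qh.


COP = 339.0720 / 76.0890 = 4.4563
Qh = 4.4563 * 4.2840 = 19.0906 kW

COP = 4.4563, Qh = 19.0906 kW


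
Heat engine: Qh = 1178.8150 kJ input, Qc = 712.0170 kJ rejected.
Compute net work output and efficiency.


W = 1178.8150 - 712.0170 = 466.7980 kJ
eta = 466.7980 / 1178.8150 = 0.3960 = 39.5989%

W = 466.7980 kJ, eta = 39.5989%


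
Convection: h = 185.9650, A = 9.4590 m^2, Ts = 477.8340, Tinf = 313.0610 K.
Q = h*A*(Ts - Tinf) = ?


dT = 164.7730 K
Q = 185.9650 * 9.4590 * 164.7730 = 289842.7815 W

289842.7815 W


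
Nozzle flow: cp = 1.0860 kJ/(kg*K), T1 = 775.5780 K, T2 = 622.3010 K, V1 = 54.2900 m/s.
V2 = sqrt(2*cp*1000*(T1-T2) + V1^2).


dT = 153.2770 K
2*cp*1000*dT = 332917.6440
V1^2 = 2947.4041
V2 = sqrt(335865.0481) = 579.5387 m/s

579.5387 m/s


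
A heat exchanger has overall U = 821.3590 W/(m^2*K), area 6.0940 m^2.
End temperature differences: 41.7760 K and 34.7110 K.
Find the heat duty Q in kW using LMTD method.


LMTD = 38.1345 K
Q = 821.3590 * 6.0940 * 38.1345 = 190876.9042 W = 190.8769 kW

190.8769 kW
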